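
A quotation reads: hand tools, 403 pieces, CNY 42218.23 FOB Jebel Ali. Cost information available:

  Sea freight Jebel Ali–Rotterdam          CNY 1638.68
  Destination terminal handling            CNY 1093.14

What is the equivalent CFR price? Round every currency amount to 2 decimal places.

CFR price: CNY 43856.91

Not relevant to the conversion: destination terminal — on the buyer under both terms; not part of either seller's price.
From FOB to CFR, the seller additionally bears: freight.
CFR price = 42218.23 + 1638.68 = 43856.91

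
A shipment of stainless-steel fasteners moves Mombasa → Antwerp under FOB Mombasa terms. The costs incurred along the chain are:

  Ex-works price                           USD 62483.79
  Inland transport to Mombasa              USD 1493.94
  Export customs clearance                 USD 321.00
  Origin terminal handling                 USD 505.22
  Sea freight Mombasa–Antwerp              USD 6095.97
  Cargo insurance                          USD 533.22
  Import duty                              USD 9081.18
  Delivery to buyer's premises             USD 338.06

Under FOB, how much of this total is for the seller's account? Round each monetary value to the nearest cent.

Seller's account: USD 64803.95

FOB: the seller bears costs until goods are on board at the origin port; the buyer bears freight, insurance and all costs thereafter.
Seller's account: goods 62483.79 + inland to port 1493.94 + export clearance 321.00 + origin terminal 505.22 = 64803.95
Buyer's account: freight 6095.97 + insurance 533.22 + duty 9081.18 + delivery 338.06 = 16048.43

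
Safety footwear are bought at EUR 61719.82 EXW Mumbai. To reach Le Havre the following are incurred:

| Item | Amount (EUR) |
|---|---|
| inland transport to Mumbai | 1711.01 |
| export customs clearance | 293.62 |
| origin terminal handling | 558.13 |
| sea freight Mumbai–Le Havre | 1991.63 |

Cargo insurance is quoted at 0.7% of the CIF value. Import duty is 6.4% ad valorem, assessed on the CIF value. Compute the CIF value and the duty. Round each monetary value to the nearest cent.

Let C be the CIF value. C = EXW price + pre-shipment costs + freight + 0.7% × C
C − 0.7% × C = 61719.82 + 1711.01 + 293.62 + 558.13 + 1991.63
0.993 × C = 66274.21
C = 66274.21 / 0.993 = 66741.40
Insurance premium = 0.7% × 66741.40 = 467.19
Import duty = 66741.40 × 6.4% = 4271.45

CIF value: EUR 66741.40; import duty: EUR 4271.45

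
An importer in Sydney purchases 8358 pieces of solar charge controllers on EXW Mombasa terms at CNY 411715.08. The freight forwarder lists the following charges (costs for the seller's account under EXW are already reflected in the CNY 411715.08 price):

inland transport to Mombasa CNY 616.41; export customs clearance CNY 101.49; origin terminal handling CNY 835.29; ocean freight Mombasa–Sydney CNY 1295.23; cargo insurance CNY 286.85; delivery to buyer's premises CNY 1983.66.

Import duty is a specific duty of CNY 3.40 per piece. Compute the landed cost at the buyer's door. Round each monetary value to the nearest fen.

Total landed cost: CNY 445251.21

EXW: the seller makes goods available at their premises; the buyer bears all onward costs.
CIF value = EXW price + inland to port + export clearance + origin terminal + freight + insurance = 411715.08 + 616.41 + 101.49 + 835.29 + 1295.23 + 286.85 = 414850.35
Import duty = 8358 × 3.40 = 28417.20
Buyer bears: inland to port 616.41 + export clearance 101.49 + origin terminal 835.29 + freight 1295.23 + insurance 286.85 + delivery 1983.66 + duty 28417.20 = 33536.13
Landed cost = invoice 411715.08 + 33536.13 = 445251.21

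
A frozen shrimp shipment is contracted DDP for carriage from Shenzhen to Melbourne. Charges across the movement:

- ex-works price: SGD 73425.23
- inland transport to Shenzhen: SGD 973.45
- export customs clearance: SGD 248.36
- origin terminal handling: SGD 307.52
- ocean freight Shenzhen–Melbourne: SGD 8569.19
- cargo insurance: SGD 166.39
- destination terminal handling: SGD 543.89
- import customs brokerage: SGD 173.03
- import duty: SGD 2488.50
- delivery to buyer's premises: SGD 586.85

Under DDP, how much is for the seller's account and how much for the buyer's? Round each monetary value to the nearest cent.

DDP: the seller bears all costs including import duty.
Seller's account: goods 73425.23 + inland to port 973.45 + export clearance 248.36 + origin terminal 307.52 + freight 8569.19 + insurance 166.39 + destination terminal 543.89 + brokerage 173.03 + duty 2488.50 + delivery 586.85 = 87482.41
Buyer's account: 0.00

Seller: SGD 87482.41; buyer: SGD 0.00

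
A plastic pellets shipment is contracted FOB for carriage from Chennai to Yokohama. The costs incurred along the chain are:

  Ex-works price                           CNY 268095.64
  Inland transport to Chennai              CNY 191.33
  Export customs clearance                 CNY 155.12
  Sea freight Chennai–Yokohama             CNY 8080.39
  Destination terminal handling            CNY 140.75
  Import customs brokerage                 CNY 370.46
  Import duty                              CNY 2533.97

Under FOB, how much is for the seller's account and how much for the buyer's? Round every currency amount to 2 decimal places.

FOB: the seller bears costs until goods are on board at the origin port; the buyer bears freight, insurance and all costs thereafter.
Seller's account: goods 268095.64 + inland to port 191.33 + export clearance 155.12 = 268442.09
Buyer's account: freight 8080.39 + destination terminal 140.75 + brokerage 370.46 + duty 2533.97 = 11125.57

Seller: CNY 268442.09; buyer: CNY 11125.57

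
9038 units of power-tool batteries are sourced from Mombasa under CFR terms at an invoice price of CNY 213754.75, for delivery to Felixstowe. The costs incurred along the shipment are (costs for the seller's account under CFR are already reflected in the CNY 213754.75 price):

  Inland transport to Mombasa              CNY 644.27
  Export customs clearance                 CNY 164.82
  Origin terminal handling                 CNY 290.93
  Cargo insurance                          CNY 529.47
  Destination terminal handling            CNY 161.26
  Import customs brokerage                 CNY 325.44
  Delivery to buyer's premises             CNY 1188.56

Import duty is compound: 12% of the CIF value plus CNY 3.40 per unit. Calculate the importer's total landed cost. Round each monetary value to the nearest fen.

Total landed cost: CNY 272402.79

CFR: the seller pays costs through ocean freight to the destination port, but not insurance.
Already in the invoice (seller's account under CFR): inland to port, export clearance, origin terminal — exclude.
CIF value = CFR price + insurance = 213754.75 + 529.47 = 214284.22
Ad valorem component: 214284.22 × 12% = 25714.11
Specific component: 9038 × 3.40 = 30729.20
Import duty = 25714.11 + 30729.20 = 56443.31
Buyer bears: insurance 529.47 + destination terminal 161.26 + brokerage 325.44 + delivery 1188.56 + duty 56443.31 = 58648.04
Landed cost = invoice 213754.75 + 58648.04 = 272402.79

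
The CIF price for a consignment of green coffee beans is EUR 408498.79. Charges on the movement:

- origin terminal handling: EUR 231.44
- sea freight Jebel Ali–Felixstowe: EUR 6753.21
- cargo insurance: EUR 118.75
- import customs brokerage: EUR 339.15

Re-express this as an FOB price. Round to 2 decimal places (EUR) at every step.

Not relevant to the conversion: origin terminal — on the seller under both CIF and FOB; already in the CIF price and stays in the FOB price. brokerage — on the buyer under both terms; not part of either seller's price.
From CIF to FOB, the seller no longer bears: freight, insurance.
FOB price = 408498.79 − 6753.21 − 118.75 = 401626.83

FOB price: EUR 401626.83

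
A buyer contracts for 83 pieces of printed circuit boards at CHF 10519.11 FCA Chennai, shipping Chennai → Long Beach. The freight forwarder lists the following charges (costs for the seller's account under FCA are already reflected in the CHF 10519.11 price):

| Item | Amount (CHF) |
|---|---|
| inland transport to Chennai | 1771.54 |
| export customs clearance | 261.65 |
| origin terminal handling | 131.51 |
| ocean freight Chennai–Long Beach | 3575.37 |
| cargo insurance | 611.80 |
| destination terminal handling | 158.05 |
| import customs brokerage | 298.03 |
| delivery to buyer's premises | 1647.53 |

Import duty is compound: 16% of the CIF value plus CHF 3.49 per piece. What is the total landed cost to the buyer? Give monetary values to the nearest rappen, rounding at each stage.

FCA: the seller delivers export-cleared goods to the carrier; the buyer bears costs from that point.
Already in the invoice (seller's account under FCA): inland to port, export clearance — exclude.
CIF value = FCA price + origin terminal + freight + insurance = 10519.11 + 131.51 + 3575.37 + 611.80 = 14837.79
Ad valorem component: 14837.79 × 16% = 2374.05
Specific component: 83 × 3.49 = 289.67
Import duty = 2374.05 + 289.67 = 2663.72
Buyer bears: origin terminal 131.51 + freight 3575.37 + insurance 611.80 + destination terminal 158.05 + brokerage 298.03 + delivery 1647.53 + duty 2663.72 = 9086.01
Landed cost = invoice 10519.11 + 9086.01 = 19605.12

Total landed cost: CHF 19605.12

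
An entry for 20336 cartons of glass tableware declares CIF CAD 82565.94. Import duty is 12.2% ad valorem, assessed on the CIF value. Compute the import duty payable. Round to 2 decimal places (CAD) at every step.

Import duty = 82565.94 × 12.2% = 10073.04

Import duty: CAD 10073.04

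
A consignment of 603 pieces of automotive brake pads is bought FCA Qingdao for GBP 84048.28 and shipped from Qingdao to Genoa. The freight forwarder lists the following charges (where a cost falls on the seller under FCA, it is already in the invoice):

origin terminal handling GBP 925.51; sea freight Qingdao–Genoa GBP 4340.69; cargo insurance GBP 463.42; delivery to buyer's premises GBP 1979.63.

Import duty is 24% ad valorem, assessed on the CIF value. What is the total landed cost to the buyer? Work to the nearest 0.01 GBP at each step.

Total landed cost: GBP 113304.23

FCA: the seller delivers export-cleared goods to the carrier; the buyer bears costs from that point.
CIF value = FCA price + origin terminal + freight + insurance = 84048.28 + 925.51 + 4340.69 + 463.42 = 89777.90
Import duty = 89777.90 × 24% = 21546.70
Buyer bears: origin terminal 925.51 + freight 4340.69 + insurance 463.42 + delivery 1979.63 + duty 21546.70 = 29255.95
Landed cost = invoice 84048.28 + 29255.95 = 113304.23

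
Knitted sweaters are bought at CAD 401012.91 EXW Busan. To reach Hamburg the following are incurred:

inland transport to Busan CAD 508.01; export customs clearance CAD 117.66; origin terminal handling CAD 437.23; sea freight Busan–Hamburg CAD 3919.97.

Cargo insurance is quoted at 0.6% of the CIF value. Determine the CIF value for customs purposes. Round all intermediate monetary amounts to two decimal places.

Let C be the CIF value. C = EXW price + pre-shipment costs + freight + 0.6% × C
C − 0.6% × C = 401012.91 + 508.01 + 117.66 + 437.23 + 3919.97
0.994 × C = 405995.78
C = 405995.78 / 0.994 = 408446.46
Insurance premium = 0.6% × 408446.46 = 2450.68

CIF value: CAD 408446.46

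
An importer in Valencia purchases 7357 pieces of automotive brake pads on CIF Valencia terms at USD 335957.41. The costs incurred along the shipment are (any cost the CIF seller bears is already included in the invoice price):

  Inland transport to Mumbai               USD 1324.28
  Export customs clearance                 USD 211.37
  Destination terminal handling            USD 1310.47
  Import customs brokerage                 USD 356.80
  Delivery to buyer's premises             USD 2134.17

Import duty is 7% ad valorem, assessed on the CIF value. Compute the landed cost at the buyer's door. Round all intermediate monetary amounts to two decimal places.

CIF: the seller pays costs through ocean freight and marine insurance to the destination port.
Already in the invoice (seller's account under CIF): inland to port, export clearance — exclude.
The CIF price already equals the CIF value: 335957.41
Import duty = 335957.41 × 7% = 23517.02
Buyer bears: destination terminal 1310.47 + brokerage 356.80 + delivery 2134.17 + duty 23517.02 = 27318.46
Landed cost = invoice 335957.41 + 27318.46 = 363275.87

Total landed cost: USD 363275.87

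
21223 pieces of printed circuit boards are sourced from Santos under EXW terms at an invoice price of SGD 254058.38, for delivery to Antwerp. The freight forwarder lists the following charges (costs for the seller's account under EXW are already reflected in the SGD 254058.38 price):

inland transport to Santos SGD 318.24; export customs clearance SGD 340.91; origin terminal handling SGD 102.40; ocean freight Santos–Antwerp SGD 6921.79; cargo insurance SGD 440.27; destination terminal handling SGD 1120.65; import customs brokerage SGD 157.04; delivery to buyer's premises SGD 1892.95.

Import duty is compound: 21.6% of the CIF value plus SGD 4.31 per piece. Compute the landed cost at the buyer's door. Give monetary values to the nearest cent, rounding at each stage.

EXW: the seller makes goods available at their premises; the buyer bears all onward costs.
CIF value = EXW price + inland to port + export clearance + origin terminal + freight + insurance = 254058.38 + 318.24 + 340.91 + 102.40 + 6921.79 + 440.27 = 262181.99
Ad valorem component: 262181.99 × 21.6% = 56631.31
Specific component: 21223 × 4.31 = 91471.13
Import duty = 56631.31 + 91471.13 = 148102.44
Buyer bears: inland to port 318.24 + export clearance 340.91 + origin terminal 102.40 + freight 6921.79 + insurance 440.27 + destination terminal 1120.65 + brokerage 157.04 + delivery 1892.95 + duty 148102.44 = 159396.69
Landed cost = invoice 254058.38 + 159396.69 = 413455.07

Total landed cost: SGD 413455.07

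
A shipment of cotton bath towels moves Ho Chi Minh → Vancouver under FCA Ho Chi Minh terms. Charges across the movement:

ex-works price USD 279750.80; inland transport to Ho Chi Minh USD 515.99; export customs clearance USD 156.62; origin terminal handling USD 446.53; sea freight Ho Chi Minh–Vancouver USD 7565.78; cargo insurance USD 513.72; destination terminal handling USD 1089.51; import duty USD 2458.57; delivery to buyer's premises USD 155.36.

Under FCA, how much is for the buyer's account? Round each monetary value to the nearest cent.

Buyer's account: USD 12229.47

FCA: the seller delivers export-cleared goods to the carrier; the buyer bears costs from that point.
Seller's account: goods 279750.80 + inland to port 515.99 + export clearance 156.62 = 280423.41
Buyer's account: origin terminal 446.53 + freight 7565.78 + insurance 513.72 + destination terminal 1089.51 + duty 2458.57 + delivery 155.36 = 12229.47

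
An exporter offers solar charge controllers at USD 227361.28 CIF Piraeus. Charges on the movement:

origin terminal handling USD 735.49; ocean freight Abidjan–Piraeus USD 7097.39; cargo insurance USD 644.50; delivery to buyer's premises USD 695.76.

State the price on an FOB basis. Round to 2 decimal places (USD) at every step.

Not relevant to the conversion: origin terminal — on the seller under both CIF and FOB; already in the CIF price and stays in the FOB price. delivery — on the buyer under both terms; not part of either seller's price.
From CIF to FOB, the seller no longer bears: freight, insurance.
FOB price = 227361.28 − 7097.39 − 644.50 = 219619.39

FOB price: USD 219619.39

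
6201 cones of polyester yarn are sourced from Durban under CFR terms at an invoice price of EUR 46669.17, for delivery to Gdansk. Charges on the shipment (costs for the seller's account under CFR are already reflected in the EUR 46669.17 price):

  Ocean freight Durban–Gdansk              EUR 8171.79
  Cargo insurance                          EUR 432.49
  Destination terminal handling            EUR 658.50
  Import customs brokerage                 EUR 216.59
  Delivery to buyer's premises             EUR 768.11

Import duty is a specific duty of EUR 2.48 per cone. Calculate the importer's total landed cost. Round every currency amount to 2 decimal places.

Total landed cost: EUR 64123.34

CFR: the seller pays costs through ocean freight to the destination port, but not insurance.
Already in the invoice (seller's account under CFR): freight — exclude.
CIF value = CFR price + insurance = 46669.17 + 432.49 = 47101.66
Import duty = 6201 × 2.48 = 15378.48
Buyer bears: insurance 432.49 + destination terminal 658.50 + brokerage 216.59 + delivery 768.11 + duty 15378.48 = 17454.17
Landed cost = invoice 46669.17 + 17454.17 = 64123.34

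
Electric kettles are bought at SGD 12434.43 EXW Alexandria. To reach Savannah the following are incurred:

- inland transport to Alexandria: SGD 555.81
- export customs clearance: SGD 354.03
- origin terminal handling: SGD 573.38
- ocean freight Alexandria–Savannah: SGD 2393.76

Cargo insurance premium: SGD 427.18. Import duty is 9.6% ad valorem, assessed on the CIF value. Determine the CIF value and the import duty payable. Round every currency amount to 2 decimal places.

CIF value: SGD 16738.59; import duty: SGD 1606.90

CIF = EXW price + pre-shipment costs + freight + insurance
CIF = 12434.43 + 555.81 + 354.03 + 573.38 + 2393.76 + 427.18 = 16738.59
Import duty = 16738.59 × 9.6% = 1606.90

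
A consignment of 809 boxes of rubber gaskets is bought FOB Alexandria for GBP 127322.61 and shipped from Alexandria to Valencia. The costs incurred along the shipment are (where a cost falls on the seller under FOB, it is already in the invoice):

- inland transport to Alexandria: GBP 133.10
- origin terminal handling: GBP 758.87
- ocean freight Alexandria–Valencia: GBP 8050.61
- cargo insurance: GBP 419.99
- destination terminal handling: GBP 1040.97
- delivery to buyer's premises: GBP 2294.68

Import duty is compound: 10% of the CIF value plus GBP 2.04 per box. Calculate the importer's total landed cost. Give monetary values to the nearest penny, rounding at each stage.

FOB: the seller bears costs until goods are on board at the origin port; the buyer bears freight, insurance and all costs thereafter.
Already in the invoice (seller's account under FOB): inland to port, origin terminal — exclude.
CIF value = FOB price + freight + insurance = 127322.61 + 8050.61 + 419.99 = 135793.21
Ad valorem component: 135793.21 × 10% = 13579.32
Specific component: 809 × 2.04 = 1650.36
Import duty = 13579.32 + 1650.36 = 15229.68
Buyer bears: freight 8050.61 + insurance 419.99 + destination terminal 1040.97 + delivery 2294.68 + duty 15229.68 = 27035.93
Landed cost = invoice 127322.61 + 27035.93 = 154358.54

Total landed cost: GBP 154358.54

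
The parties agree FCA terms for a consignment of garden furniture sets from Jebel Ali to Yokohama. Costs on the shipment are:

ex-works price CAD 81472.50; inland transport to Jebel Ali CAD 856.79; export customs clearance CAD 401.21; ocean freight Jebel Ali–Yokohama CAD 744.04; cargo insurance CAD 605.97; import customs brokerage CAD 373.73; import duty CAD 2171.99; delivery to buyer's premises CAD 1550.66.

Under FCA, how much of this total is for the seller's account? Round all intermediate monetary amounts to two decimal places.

FCA: the seller delivers export-cleared goods to the carrier; the buyer bears costs from that point.
Seller's account: goods 81472.50 + inland to port 856.79 + export clearance 401.21 = 82730.50
Buyer's account: freight 744.04 + insurance 605.97 + brokerage 373.73 + duty 2171.99 + delivery 1550.66 = 5446.39

Seller's account: CAD 82730.50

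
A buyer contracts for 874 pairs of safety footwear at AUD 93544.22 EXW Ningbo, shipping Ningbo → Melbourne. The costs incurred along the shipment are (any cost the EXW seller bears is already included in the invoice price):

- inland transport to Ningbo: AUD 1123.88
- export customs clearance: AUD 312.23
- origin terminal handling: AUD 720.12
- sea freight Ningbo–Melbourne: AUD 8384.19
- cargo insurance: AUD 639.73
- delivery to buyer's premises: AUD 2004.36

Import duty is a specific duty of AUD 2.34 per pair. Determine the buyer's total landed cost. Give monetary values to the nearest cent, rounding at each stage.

Total landed cost: AUD 108773.89

EXW: the seller makes goods available at their premises; the buyer bears all onward costs.
CIF value = EXW price + inland to port + export clearance + origin terminal + freight + insurance = 93544.22 + 1123.88 + 312.23 + 720.12 + 8384.19 + 639.73 = 104724.37
Import duty = 874 × 2.34 = 2045.16
Buyer bears: inland to port 1123.88 + export clearance 312.23 + origin terminal 720.12 + freight 8384.19 + insurance 639.73 + delivery 2004.36 + duty 2045.16 = 15229.67
Landed cost = invoice 93544.22 + 15229.67 = 108773.89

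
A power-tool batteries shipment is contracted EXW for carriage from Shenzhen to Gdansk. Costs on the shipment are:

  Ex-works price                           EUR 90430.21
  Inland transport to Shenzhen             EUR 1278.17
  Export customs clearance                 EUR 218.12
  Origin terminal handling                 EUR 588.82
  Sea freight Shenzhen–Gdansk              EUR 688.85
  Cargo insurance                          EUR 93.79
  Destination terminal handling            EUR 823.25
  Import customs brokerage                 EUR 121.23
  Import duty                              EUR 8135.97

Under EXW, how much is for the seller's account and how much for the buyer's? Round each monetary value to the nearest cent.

EXW: the seller makes goods available at their premises; the buyer bears all onward costs.
Seller's account: goods 90430.21 = 90430.21
Buyer's account: inland to port 1278.17 + export clearance 218.12 + origin terminal 588.82 + freight 688.85 + insurance 93.79 + destination terminal 823.25 + brokerage 121.23 + duty 8135.97 = 11948.20

Seller: EUR 90430.21; buyer: EUR 11948.20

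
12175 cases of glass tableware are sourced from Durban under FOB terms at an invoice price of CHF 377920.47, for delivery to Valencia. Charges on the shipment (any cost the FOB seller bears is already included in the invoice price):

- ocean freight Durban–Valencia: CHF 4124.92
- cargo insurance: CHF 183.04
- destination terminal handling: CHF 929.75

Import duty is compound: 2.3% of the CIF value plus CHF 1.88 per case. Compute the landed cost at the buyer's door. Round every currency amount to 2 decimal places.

Total landed cost: CHF 414838.43

FOB: the seller bears costs until goods are on board at the origin port; the buyer bears freight, insurance and all costs thereafter.
CIF value = FOB price + freight + insurance = 377920.47 + 4124.92 + 183.04 = 382228.43
Ad valorem component: 382228.43 × 2.3% = 8791.25
Specific component: 12175 × 1.88 = 22889.00
Import duty = 8791.25 + 22889.00 = 31680.25
Buyer bears: freight 4124.92 + insurance 183.04 + destination terminal 929.75 + duty 31680.25 = 36917.96
Landed cost = invoice 377920.47 + 36917.96 = 414838.43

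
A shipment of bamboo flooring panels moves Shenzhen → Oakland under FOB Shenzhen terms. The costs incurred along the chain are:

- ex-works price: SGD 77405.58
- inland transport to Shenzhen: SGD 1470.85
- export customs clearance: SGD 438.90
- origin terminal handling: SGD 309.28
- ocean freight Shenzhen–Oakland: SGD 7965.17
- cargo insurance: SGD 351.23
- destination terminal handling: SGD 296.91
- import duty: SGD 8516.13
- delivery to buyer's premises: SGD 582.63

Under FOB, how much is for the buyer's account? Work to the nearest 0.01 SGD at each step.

Buyer's account: SGD 17712.07

FOB: the seller bears costs until goods are on board at the origin port; the buyer bears freight, insurance and all costs thereafter.
Seller's account: goods 77405.58 + inland to port 1470.85 + export clearance 438.90 + origin terminal 309.28 = 79624.61
Buyer's account: freight 7965.17 + insurance 351.23 + destination terminal 296.91 + duty 8516.13 + delivery 582.63 = 17712.07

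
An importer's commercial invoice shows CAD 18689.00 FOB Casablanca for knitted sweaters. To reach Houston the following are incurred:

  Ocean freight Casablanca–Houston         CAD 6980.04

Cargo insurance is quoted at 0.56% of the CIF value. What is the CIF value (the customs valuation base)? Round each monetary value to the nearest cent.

Let C be the CIF value. C = FOB price + freight + 0.56% × C
C − 0.56% × C = 18689.00 + 6980.04
0.9944 × C = 25669.04
C = 25669.04 / 0.9944 = 25813.60
Insurance premium = 0.56% × 25813.60 = 144.56

CIF value: CAD 25813.60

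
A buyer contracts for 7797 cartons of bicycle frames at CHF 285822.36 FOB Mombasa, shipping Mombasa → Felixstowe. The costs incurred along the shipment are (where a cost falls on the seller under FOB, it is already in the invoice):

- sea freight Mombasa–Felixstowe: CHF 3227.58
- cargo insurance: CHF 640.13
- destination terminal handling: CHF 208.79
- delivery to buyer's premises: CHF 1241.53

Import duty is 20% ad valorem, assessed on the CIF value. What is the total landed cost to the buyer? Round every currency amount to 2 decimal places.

Total landed cost: CHF 349078.40

FOB: the seller bears costs until goods are on board at the origin port; the buyer bears freight, insurance and all costs thereafter.
CIF value = FOB price + freight + insurance = 285822.36 + 3227.58 + 640.13 = 289690.07
Import duty = 289690.07 × 20% = 57938.01
Buyer bears: freight 3227.58 + insurance 640.13 + destination terminal 208.79 + delivery 1241.53 + duty 57938.01 = 63256.04
Landed cost = invoice 285822.36 + 63256.04 = 349078.40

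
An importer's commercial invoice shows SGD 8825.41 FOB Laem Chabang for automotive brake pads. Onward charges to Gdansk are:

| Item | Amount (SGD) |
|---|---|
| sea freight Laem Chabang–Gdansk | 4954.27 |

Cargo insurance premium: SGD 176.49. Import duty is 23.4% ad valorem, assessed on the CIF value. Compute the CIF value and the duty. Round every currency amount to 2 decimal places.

CIF value: SGD 13956.17; import duty: SGD 3265.74

CIF = FOB price + freight + insurance
CIF = 8825.41 + 4954.27 + 176.49 = 13956.17
Import duty = 13956.17 × 23.4% = 3265.74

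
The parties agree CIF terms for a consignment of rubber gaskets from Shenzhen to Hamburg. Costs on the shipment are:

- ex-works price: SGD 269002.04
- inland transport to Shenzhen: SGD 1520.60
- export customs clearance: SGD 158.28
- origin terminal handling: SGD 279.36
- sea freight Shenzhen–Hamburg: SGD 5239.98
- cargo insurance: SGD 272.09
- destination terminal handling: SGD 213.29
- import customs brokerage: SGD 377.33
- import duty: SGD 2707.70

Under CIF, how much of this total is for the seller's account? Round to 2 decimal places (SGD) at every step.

CIF: the seller pays costs through ocean freight and marine insurance to the destination port.
Seller's account: goods 269002.04 + inland to port 1520.60 + export clearance 158.28 + origin terminal 279.36 + freight 5239.98 + insurance 272.09 = 276472.35
Buyer's account: destination terminal 213.29 + brokerage 377.33 + duty 2707.70 = 3298.32

Seller's account: SGD 276472.35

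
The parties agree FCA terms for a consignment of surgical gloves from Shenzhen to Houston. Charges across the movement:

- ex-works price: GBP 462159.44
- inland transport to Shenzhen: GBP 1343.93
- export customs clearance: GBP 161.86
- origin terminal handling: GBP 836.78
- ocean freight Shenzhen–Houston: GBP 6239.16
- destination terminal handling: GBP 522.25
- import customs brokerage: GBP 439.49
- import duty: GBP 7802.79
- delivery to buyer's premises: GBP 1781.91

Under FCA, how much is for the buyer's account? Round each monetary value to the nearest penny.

FCA: the seller delivers export-cleared goods to the carrier; the buyer bears costs from that point.
Seller's account: goods 462159.44 + inland to port 1343.93 + export clearance 161.86 = 463665.23
Buyer's account: origin terminal 836.78 + freight 6239.16 + destination terminal 522.25 + brokerage 439.49 + duty 7802.79 + delivery 1781.91 = 17622.38

Buyer's account: GBP 17622.38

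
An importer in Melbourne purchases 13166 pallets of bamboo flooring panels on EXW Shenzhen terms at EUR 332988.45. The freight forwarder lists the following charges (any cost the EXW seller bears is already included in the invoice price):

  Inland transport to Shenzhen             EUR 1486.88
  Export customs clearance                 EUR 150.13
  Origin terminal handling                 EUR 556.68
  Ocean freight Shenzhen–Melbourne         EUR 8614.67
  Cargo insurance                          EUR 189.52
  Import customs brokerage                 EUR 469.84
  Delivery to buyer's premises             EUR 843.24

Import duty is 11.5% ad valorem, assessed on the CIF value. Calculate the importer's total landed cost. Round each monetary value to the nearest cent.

Total landed cost: EUR 384857.84

EXW: the seller makes goods available at their premises; the buyer bears all onward costs.
CIF value = EXW price + inland to port + export clearance + origin terminal + freight + insurance = 332988.45 + 1486.88 + 150.13 + 556.68 + 8614.67 + 189.52 = 343986.33
Import duty = 343986.33 × 11.5% = 39558.43
Buyer bears: inland to port 1486.88 + export clearance 150.13 + origin terminal 556.68 + freight 8614.67 + insurance 189.52 + brokerage 469.84 + delivery 843.24 + duty 39558.43 = 51869.39
Landed cost = invoice 332988.45 + 51869.39 = 384857.84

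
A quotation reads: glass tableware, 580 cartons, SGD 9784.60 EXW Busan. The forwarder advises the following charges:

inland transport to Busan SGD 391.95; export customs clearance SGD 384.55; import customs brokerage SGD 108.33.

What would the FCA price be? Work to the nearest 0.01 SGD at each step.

Not relevant to the conversion: brokerage — on the buyer under both terms; not part of either seller's price.
From EXW to FCA, the seller additionally bears: inland to port, export clearance.
FCA price = 9784.60 + 391.95 + 384.55 = 10561.10

FCA price: SGD 10561.10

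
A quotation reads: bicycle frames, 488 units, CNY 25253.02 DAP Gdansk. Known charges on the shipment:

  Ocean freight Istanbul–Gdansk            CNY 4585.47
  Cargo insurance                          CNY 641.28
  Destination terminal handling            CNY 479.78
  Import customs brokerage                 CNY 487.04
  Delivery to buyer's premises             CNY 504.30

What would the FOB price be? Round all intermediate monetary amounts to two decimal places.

Not relevant to the conversion: brokerage — on the buyer under both terms; not part of either seller's price.
From DAP to FOB, the seller no longer bears: freight, insurance, destination terminal, delivery.
FOB price = 25253.02 − 4585.47 − 641.28 − 479.78 − 504.30 = 19042.19

FOB price: CNY 19042.19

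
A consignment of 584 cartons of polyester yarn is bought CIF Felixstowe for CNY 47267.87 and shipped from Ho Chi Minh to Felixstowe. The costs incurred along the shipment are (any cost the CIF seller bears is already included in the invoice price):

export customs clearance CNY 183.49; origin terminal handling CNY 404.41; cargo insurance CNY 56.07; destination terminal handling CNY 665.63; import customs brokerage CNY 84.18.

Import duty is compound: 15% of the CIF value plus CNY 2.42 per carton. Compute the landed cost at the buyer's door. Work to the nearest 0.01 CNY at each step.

Total landed cost: CNY 56521.14

CIF: the seller pays costs through ocean freight and marine insurance to the destination port.
Already in the invoice (seller's account under CIF): export clearance, origin terminal, insurance — exclude.
The CIF price already equals the CIF value: 47267.87
Ad valorem component: 47267.87 × 15% = 7090.18
Specific component: 584 × 2.42 = 1413.28
Import duty = 7090.18 + 1413.28 = 8503.46
Buyer bears: destination terminal 665.63 + brokerage 84.18 + duty 8503.46 = 9253.27
Landed cost = invoice 47267.87 + 9253.27 = 56521.14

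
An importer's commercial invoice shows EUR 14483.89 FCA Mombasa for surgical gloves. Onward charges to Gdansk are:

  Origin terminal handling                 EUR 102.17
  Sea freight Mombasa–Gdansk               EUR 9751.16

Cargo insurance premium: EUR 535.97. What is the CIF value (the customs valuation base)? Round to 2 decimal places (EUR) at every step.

CIF = FCA price + pre-shipment costs + freight + insurance
CIF = 14483.89 + 102.17 + 9751.16 + 535.97 = 24873.19

CIF value: EUR 24873.19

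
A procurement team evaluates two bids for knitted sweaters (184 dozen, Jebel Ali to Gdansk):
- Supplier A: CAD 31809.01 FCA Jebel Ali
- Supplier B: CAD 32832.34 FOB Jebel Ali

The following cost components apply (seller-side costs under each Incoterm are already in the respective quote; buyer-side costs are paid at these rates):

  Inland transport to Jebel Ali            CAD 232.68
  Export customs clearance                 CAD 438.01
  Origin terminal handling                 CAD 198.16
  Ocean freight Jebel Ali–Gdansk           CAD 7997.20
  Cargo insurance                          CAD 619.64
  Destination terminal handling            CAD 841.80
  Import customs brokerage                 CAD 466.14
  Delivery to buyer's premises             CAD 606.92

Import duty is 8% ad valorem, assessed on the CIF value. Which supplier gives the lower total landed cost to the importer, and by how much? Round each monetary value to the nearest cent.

Supplier A is cheaper by CAD 891.18

Supplier A (FCA):
CIF value = FCA price + origin terminal + freight + insurance = 31809.01 + 198.16 + 7997.20 + 619.64 = 40624.01
Import duty = 40624.01 × 8% = 3249.92
Buyer bears (A): 198.16 + 7997.20 + 619.64 + 841.80 + 466.14 + 606.92 = 10729.86
Landed cost (A) = invoice 31809.01 + 10729.86 + duty 3249.92 = 45788.79
Supplier B (FOB):
CIF value = FOB price + freight + insurance = 32832.34 + 7997.20 + 619.64 = 41449.18
Import duty = 41449.18 × 8% = 3315.93
Buyer bears (B): 7997.20 + 619.64 + 841.80 + 466.14 + 606.92 = 10531.70
Landed cost (B) = invoice 32832.34 + 10531.70 + duty 3315.93 = 46679.97
Difference = |45788.79 − 46679.97| = 891.18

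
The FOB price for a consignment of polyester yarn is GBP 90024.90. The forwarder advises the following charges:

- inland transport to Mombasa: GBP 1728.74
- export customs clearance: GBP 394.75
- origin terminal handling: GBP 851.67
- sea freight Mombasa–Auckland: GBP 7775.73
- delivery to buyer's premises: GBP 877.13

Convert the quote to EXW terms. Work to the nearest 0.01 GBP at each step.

Not relevant to the conversion: delivery, freight — on the buyer under both terms; not part of either seller's price.
From FOB to EXW, the seller no longer bears: inland to port, export clearance, origin terminal.
EXW price = 90024.90 − 1728.74 − 394.75 − 851.67 = 87049.74

EXW price: GBP 87049.74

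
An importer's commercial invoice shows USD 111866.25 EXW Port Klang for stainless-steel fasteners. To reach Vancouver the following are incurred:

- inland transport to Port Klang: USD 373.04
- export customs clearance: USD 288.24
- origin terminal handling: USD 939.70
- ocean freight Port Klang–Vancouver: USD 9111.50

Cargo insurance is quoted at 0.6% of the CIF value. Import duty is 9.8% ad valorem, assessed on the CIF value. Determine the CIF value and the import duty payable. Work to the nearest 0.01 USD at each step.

CIF value: USD 123318.64; import duty: USD 12085.23

Let C be the CIF value. C = EXW price + pre-shipment costs + freight + 0.6% × C
C − 0.6% × C = 111866.25 + 373.04 + 288.24 + 939.70 + 9111.50
0.994 × C = 122578.73
C = 122578.73 / 0.994 = 123318.64
Insurance premium = 0.6% × 123318.64 = 739.91
Import duty = 123318.64 × 9.8% = 12085.23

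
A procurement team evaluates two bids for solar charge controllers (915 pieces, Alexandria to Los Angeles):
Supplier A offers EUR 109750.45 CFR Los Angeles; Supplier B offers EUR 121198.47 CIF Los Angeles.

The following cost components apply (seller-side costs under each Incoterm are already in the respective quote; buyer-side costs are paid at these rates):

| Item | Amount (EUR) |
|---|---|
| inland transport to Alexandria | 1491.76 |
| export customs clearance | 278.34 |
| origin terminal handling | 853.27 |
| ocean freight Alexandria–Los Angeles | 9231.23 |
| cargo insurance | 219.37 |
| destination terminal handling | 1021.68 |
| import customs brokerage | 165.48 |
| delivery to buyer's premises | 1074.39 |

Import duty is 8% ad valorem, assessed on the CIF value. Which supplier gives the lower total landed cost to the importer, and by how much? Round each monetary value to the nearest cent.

Supplier A (CFR):
CIF value = CFR price + insurance = 109750.45 + 219.37 = 109969.82
Import duty = 109969.82 × 8% = 8797.59
Buyer bears (A): 219.37 + 1021.68 + 165.48 + 1074.39 = 2480.92
Landed cost (A) = invoice 109750.45 + 2480.92 + duty 8797.59 = 121028.96
Supplier B (CIF):
The CIF price already equals the CIF value: 121198.47
Import duty = 121198.47 × 8% = 9695.88
Buyer bears (B): 1021.68 + 165.48 + 1074.39 = 2261.55
Landed cost (B) = invoice 121198.47 + 2261.55 + duty 9695.88 = 133155.90
Difference = |121028.96 − 133155.90| = 12126.94

Supplier A is cheaper by EUR 12126.94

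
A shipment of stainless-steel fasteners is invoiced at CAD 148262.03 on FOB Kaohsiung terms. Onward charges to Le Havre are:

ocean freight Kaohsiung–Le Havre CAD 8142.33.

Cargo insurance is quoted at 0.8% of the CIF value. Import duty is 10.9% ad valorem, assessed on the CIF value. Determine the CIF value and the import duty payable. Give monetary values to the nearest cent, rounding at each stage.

Let C be the CIF value. C = FOB price + freight + 0.8% × C
C − 0.8% × C = 148262.03 + 8142.33
0.992 × C = 156404.36
C = 156404.36 / 0.992 = 157665.69
Insurance premium = 0.8% × 157665.69 = 1261.33
Import duty = 157665.69 × 10.9% = 17185.56

CIF value: CAD 157665.69; import duty: CAD 17185.56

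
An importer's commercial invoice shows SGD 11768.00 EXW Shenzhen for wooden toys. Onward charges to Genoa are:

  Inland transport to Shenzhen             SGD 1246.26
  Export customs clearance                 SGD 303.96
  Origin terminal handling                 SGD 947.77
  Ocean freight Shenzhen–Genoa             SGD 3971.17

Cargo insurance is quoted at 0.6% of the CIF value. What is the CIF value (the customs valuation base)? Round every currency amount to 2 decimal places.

Let C be the CIF value. C = EXW price + pre-shipment costs + freight + 0.6% × C
C − 0.6% × C = 11768.00 + 1246.26 + 303.96 + 947.77 + 3971.17
0.994 × C = 18237.16
C = 18237.16 / 0.994 = 18347.24
Insurance premium = 0.6% × 18347.24 = 110.08

CIF value: SGD 18347.24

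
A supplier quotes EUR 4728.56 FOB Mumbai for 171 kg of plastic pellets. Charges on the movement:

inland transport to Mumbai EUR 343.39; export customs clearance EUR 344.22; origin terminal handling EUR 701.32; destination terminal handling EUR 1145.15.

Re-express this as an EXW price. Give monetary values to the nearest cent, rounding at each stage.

EXW price: EUR 3339.63

Not relevant to the conversion: destination terminal — on the buyer under both terms; not part of either seller's price.
From FOB to EXW, the seller no longer bears: inland to port, export clearance, origin terminal.
EXW price = 4728.56 − 343.39 − 344.22 − 701.32 = 3339.63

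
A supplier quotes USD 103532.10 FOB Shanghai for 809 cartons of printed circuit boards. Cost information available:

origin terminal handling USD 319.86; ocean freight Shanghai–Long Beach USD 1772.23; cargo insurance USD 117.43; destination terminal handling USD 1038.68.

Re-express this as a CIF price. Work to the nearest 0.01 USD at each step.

Not relevant to the conversion: origin terminal — on the seller under both FOB and CIF; already in the FOB price and stays in the CIF price. destination terminal — on the buyer under both terms; not part of either seller's price.
From FOB to CIF, the seller additionally bears: freight, insurance.
CIF price = 103532.10 + 1772.23 + 117.43 = 105421.76

CIF price: USD 105421.76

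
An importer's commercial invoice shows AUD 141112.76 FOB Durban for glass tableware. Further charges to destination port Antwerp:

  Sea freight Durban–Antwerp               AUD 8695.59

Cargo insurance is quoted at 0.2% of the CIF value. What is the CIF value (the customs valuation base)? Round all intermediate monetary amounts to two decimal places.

Let C be the CIF value. C = FOB price + freight + 0.2% × C
C − 0.2% × C = 141112.76 + 8695.59
0.998 × C = 149808.35
C = 149808.35 / 0.998 = 150108.57
Insurance premium = 0.2% × 150108.57 = 300.22

CIF value: AUD 150108.57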